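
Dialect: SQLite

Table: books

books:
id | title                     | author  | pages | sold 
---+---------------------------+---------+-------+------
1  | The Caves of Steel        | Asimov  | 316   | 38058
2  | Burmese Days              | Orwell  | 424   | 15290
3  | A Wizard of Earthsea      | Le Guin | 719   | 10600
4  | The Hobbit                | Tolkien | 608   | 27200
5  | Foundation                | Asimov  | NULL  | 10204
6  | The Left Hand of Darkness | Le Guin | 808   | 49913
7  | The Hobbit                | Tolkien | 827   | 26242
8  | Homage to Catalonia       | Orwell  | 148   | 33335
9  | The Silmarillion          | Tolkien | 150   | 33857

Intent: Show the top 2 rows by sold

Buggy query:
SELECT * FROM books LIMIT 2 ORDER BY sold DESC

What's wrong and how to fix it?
Bug: ORDER BY cannot follow LIMIT; LIMIT is the final clause

Fix: Swap the clauses: ORDER BY first, then LIMIT

Corrected query:
SELECT * FROM books ORDER BY sold DESC LIMIT 2

Result:
id | title                     | author  | pages | sold 
---+---------------------------+---------+-------+------
6  | The Left Hand of Darkness | Le Guin | 808   | 49913
1  | The Caves of Steel        | Asimov  | 316   | 38058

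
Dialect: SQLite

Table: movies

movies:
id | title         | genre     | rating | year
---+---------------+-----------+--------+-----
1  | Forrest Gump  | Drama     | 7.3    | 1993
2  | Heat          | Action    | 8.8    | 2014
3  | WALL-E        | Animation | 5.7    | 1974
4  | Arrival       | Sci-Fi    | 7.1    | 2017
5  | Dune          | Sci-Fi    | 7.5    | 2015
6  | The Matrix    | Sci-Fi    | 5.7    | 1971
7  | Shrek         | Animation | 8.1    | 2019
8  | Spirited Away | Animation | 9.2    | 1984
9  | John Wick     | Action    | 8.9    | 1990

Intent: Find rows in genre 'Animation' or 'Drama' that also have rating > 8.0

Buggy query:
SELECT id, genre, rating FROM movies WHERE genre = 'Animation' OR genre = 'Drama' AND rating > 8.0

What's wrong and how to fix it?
Bug: AND binds tighter than OR, so this parses as genre = 'Animation' OR (genre = 'Drama' AND rating > 8.0)

Fix: Add parentheses around the OR so the AND applies to both alternatives

Corrected query:
SELECT id, genre, rating FROM movies WHERE (genre = 'Animation' OR genre = 'Drama') AND rating > 8.0

Result:
id | genre     | rating
---+-----------+-------
7  | Animation | 8.1   
8  | Animation | 9.2   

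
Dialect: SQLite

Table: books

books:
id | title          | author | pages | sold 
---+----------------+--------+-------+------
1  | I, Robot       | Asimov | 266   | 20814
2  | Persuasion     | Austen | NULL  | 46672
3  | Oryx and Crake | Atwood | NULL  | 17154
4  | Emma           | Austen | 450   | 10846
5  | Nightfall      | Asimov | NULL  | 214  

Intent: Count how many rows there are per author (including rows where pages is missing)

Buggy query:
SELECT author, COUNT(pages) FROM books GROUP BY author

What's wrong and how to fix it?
Bug: COUNT(pages) skips NULLs, so groups with missing pages are undercounted

Fix: Use COUNT(*) to count all rows regardless of NULL

Corrected query:
SELECT author, COUNT(*) FROM books GROUP BY author

Result:
author | COUNT(*)
-------+---------
Asimov | 2       
Atwood | 1       
Austen | 2       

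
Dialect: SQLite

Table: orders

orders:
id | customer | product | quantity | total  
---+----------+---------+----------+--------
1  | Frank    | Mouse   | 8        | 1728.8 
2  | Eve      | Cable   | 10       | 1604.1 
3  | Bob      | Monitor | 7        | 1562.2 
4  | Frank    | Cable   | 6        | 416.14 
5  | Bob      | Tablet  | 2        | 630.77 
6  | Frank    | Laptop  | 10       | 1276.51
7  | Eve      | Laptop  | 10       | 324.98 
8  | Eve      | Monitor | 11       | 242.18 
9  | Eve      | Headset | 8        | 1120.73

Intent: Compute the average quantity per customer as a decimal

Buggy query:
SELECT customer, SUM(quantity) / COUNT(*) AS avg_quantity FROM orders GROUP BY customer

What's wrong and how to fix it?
Bug: Both operands are integers, so '/' performs integer division and truncates

Fix: Multiply by 1.0 (or CAST to REAL) to force floating-point division

Corrected query:
SELECT customer, SUM(quantity) * 1.0 / COUNT(*) AS avg_quantity FROM orders GROUP BY customer

Result:
customer | avg_quantity
---------+-------------
Bob      | 4.5         
Eve      | 9.75        
Frank    | 8           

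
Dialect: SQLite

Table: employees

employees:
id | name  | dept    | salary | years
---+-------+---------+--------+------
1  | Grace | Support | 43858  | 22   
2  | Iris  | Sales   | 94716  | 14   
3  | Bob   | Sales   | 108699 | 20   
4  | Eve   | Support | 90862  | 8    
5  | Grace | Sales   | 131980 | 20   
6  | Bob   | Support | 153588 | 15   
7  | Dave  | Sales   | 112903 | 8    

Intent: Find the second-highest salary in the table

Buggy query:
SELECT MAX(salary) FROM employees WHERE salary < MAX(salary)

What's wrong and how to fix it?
Bug: The inner MAX is an aggregate inside WHERE, which is not allowed

Fix: Compute the overall MAX in a subquery, then take MAX of rows below it

Corrected query:
SELECT MAX(salary) FROM employees WHERE salary < (SELECT MAX(salary) FROM employees)

Result:
MAX(salary)
-----------
131980     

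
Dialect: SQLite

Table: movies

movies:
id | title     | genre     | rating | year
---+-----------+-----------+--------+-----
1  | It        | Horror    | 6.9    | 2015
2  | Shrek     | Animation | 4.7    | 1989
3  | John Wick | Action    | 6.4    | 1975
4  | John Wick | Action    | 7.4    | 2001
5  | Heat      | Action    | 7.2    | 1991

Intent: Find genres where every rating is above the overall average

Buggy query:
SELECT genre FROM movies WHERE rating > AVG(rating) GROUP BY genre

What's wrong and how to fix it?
Bug: AVG() is an aggregate; it can't sit directly in WHERE

Fix: Compute the overall average in a scalar subquery and compare each group's MIN against it in HAVING

Corrected query:
SELECT genre FROM movies GROUP BY genre HAVING MIN(rating) > (SELECT AVG(rating) FROM movies)

Result:
genre 
------
Horror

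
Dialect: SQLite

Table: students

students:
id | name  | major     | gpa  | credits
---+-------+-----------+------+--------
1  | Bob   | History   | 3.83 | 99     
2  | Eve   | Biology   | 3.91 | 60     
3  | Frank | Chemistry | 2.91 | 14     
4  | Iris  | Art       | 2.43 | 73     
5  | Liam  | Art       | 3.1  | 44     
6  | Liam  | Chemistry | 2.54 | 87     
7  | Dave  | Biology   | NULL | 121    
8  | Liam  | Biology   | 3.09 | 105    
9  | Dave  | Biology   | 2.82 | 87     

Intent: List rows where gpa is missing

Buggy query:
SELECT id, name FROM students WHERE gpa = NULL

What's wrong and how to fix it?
Bug: Comparing to NULL with '=' never matches; NULL = NULL is unknown, not true

Fix: Use IS NULL to test for NULL

Corrected query:
SELECT id, name FROM students WHERE gpa IS NULL

Result:
id | name
---+-----
7  | Dave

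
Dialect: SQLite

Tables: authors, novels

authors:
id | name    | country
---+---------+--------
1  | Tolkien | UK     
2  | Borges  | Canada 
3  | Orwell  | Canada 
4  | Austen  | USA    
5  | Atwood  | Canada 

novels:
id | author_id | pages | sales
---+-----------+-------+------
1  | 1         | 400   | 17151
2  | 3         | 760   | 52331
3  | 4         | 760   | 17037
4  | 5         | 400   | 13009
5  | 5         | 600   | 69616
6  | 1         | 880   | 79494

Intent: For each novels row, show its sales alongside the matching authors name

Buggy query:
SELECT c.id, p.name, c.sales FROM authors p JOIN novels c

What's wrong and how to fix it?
Bug: JOIN with no ON clause produces a cartesian product; every novels row pairs with every authors row

Fix: Specify the join condition linking the foreign key to the parent id

Corrected query:
SELECT c.id, p.name, c.sales FROM authors p JOIN novels c ON c.author_id = p.id

Result:
id | name    | sales
---+---------+------
1  | Tolkien | 17151
2  | Orwell  | 52331
3  | Austen  | 17037
4  | Atwood  | 13009
5  | Atwood  | 69616
6  | Tolkien | 79494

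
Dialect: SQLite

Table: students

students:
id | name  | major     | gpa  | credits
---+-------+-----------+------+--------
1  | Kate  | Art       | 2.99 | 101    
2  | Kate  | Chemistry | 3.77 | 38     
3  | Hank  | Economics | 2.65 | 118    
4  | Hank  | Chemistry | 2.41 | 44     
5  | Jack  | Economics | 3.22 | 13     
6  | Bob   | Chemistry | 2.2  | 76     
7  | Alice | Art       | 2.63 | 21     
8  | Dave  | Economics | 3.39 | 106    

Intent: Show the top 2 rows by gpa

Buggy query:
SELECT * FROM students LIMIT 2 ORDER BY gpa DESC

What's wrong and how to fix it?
Bug: LIMIT must come after ORDER BY

Fix: Sort with ORDER BY, then apply LIMIT

Corrected query:
SELECT * FROM students ORDER BY gpa DESC LIMIT 2

Result:
id | name | major     | gpa  | credits
---+------+-----------+------+--------
2  | Kate | Chemistry | 3.77 | 38     
8  | Dave | Economics | 3.39 | 106    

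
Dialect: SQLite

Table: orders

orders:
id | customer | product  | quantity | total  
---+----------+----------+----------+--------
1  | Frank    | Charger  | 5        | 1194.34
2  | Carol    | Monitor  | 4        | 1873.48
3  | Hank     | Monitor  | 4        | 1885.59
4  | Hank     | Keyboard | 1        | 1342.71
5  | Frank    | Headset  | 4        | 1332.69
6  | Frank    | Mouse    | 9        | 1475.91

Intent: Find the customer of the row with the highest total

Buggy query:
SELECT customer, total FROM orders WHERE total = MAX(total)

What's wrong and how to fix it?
Bug: WHERE is evaluated per row; an aggregate over the whole table isn't defined there

Fix: Use a subquery: WHERE total = (SELECT MAX(total) FROM orders)

Corrected query:
SELECT customer, total FROM orders WHERE total = (SELECT MAX(total) FROM orders)

Result:
customer | total  
---------+--------
Hank     | 1885.59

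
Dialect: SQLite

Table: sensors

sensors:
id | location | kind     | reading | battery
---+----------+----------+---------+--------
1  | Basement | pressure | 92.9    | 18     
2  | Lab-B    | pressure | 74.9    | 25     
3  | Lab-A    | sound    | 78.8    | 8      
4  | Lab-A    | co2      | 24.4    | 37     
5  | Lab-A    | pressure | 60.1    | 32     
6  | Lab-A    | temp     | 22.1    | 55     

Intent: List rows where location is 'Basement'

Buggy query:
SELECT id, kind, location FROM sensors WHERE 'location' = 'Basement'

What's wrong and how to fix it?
Bug: Single quotes denote string literals in SQL; the column name is being compared as a constant string

Fix: Reference the column as location without single quotes

Corrected query:
SELECT id, kind, location FROM sensors WHERE location = 'Basement'

Result:
id | kind     | location
---+----------+---------
1  | pressure | Basement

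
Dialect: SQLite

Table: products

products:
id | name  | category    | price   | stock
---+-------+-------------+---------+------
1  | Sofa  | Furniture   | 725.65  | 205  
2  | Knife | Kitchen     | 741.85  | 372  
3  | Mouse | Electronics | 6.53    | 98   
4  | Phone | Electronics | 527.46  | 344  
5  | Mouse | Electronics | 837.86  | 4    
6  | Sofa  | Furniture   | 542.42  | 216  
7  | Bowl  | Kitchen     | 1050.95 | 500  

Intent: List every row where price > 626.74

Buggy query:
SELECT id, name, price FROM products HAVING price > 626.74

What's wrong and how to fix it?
Bug: HAVING filters the output of aggregation, but this query has no GROUP BY and no aggregate functions, so SQLite rejects it (HAVING clause on a non-aggregate query); the condition here is per row

Fix: Replace HAVING with WHERE since the condition applies to individual rows

Corrected query:
SELECT id, name, price FROM products WHERE price > 626.74

Result:
id | name  | price  
---+-------+--------
1  | Sofa  | 725.65 
2  | Knife | 741.85 
5  | Mouse | 837.86 
7  | Bowl  | 1050.95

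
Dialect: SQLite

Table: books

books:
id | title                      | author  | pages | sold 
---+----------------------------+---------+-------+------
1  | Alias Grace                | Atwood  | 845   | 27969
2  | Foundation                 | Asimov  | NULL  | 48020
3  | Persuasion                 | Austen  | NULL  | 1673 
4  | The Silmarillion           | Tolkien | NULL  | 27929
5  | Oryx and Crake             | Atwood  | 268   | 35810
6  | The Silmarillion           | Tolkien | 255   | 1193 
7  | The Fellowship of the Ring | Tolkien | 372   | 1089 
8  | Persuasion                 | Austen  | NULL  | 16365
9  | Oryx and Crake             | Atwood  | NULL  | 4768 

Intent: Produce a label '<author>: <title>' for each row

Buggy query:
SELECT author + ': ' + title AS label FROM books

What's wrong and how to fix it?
Bug: '+' is numeric addition; on text columns SQLite converts them to 0 instead of concatenating

Fix: Replace + with || to concatenate text

Corrected query:
SELECT author || ': ' || title AS label FROM books

Result:
label                              
-----------------------------------
Atwood: Alias Grace                
Asimov: Foundation                 
Austen: Persuasion                 
Tolkien: The Silmarillion          
Atwood: Oryx and Crake             
Tolkien: The Silmarillion          
Tolkien: The Fellowship of the Ring
Austen: Persuasion                 
Atwood: Oryx and Crake             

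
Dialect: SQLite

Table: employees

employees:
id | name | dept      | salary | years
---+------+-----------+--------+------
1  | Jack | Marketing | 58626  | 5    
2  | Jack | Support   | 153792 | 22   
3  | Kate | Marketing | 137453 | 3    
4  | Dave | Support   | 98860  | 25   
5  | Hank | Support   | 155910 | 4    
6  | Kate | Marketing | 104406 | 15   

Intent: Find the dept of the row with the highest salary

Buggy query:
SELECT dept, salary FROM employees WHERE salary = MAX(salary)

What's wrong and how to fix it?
Bug: WHERE is evaluated per row; an aggregate over the whole table isn't defined there

Fix: Use a subquery: WHERE salary = (SELECT MAX(salary) FROM employees)

Corrected query:
SELECT dept, salary FROM employees WHERE salary = (SELECT MAX(salary) FROM employees)

Result:
dept    | salary
--------+-------
Support | 155910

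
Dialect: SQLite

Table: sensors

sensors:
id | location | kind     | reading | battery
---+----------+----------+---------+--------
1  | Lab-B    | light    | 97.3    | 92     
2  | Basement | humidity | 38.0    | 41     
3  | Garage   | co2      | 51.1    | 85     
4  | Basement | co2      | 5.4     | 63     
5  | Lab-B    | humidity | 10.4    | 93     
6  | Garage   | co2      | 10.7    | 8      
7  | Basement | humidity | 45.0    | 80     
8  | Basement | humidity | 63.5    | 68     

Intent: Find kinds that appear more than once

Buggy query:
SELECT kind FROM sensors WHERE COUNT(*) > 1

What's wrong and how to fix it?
Bug: WHERE can't reference COUNT(*); aggregates are computed after WHERE

Fix: Group first, then use HAVING for the count condition

Corrected query:
SELECT kind FROM sensors GROUP BY kind HAVING COUNT(*) > 1

Result:
kind    
--------
co2     
humidity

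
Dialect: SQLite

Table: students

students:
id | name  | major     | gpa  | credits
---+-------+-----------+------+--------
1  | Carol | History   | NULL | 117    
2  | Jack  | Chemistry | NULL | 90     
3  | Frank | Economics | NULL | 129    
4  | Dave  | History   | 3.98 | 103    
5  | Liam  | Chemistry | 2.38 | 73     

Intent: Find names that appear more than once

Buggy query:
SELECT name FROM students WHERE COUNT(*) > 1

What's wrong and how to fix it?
Bug: COUNT(*) is an aggregate and cannot be used in WHERE

Fix: Group first, then use HAVING for the count condition

Corrected query:
SELECT name FROM students GROUP BY name HAVING COUNT(*) > 1

Result:
(no rows)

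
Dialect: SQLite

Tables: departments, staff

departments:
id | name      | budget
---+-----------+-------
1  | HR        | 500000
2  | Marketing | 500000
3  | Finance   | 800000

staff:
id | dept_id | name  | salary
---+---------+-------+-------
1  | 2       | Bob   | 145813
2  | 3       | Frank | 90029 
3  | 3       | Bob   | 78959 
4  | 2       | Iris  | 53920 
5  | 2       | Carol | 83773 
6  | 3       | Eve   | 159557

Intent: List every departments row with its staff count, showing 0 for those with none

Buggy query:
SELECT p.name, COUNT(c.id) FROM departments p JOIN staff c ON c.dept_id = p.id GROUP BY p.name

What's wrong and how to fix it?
Bug: An inner join excludes parents with zero children

Fix: Use LEFT JOIN so parents without children still appear (COUNT(c.id) gives 0)

Corrected query:
SELECT p.name, COUNT(c.id) FROM departments p LEFT JOIN staff c ON c.dept_id = p.id GROUP BY p.name

Result:
name      | COUNT(c.id)
----------+------------
Finance   | 3          
HR        | 0          
Marketing | 3          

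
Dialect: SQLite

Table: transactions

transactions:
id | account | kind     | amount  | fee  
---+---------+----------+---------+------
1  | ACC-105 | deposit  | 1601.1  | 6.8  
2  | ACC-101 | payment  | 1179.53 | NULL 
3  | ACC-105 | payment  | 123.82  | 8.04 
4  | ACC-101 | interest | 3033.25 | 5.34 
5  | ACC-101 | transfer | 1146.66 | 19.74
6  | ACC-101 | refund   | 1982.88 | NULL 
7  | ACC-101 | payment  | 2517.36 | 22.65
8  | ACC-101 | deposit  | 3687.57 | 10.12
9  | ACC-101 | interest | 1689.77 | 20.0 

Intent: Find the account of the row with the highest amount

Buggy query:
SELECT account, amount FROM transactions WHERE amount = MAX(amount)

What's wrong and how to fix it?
Bug: MAX(amount) is an aggregate and cannot be used directly in WHERE

Fix: Wrap MAX in a scalar subquery so WHERE compares against a single value

Corrected query:
SELECT account, amount FROM transactions WHERE amount = (SELECT MAX(amount) FROM transactions)

Result:
account | amount 
--------+--------
ACC-101 | 3687.57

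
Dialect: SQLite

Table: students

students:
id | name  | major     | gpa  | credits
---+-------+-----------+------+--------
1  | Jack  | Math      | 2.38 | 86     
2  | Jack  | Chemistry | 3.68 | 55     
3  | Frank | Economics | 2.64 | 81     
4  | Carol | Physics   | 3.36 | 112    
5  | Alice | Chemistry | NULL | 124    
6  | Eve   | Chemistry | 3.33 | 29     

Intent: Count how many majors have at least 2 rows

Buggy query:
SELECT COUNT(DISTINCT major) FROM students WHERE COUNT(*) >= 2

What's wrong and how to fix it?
Bug: WHERE filters individual rows, not groups, so a group-level COUNT is invalid there

Fix: Use a subquery that GROUPs and filters with HAVING, then count its rows

Corrected query:
SELECT COUNT(*) FROM (SELECT major FROM students GROUP BY major HAVING COUNT(*) >= 2)

Result:
COUNT(*)
--------
1       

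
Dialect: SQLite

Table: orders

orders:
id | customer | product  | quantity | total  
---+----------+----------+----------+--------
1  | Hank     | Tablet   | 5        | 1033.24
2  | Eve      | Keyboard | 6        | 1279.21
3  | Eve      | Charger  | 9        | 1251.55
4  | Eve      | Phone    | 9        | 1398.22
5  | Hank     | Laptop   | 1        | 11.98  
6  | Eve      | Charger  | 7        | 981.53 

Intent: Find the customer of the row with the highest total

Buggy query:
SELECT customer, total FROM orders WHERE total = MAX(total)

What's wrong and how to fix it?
Bug: MAX(total) is an aggregate and cannot be used directly in WHERE

Fix: Use a subquery: WHERE total = (SELECT MAX(total) FROM orders)

Corrected query:
SELECT customer, total FROM orders WHERE total = (SELECT MAX(total) FROM orders)

Result:
customer | total  
---------+--------
Eve      | 1398.22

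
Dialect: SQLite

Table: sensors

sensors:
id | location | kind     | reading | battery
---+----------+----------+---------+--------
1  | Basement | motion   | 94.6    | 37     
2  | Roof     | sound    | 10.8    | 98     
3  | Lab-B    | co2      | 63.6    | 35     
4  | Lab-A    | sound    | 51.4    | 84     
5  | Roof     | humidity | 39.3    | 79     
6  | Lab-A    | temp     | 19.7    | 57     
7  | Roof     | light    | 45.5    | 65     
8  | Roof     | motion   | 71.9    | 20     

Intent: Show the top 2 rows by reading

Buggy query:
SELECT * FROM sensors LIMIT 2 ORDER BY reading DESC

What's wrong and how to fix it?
Bug: LIMIT must come after ORDER BY

Fix: Swap the clauses: ORDER BY first, then LIMIT

Corrected query:
SELECT * FROM sensors ORDER BY reading DESC LIMIT 2

Result:
id | location | kind   | reading | battery
---+----------+--------+---------+--------
1  | Basement | motion | 94.6    | 37     
8  | Roof     | motion | 71.9    | 20     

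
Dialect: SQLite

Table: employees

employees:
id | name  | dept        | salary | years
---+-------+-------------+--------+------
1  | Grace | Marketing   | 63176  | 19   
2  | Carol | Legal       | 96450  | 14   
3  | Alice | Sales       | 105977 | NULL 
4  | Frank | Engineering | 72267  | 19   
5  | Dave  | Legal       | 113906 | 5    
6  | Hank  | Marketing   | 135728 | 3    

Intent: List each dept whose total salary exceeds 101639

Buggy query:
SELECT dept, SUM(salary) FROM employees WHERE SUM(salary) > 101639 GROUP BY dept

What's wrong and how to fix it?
Bug: Aggregate functions cannot appear in a WHERE clause

Fix: Move the aggregate condition to a HAVING clause

Corrected query:
SELECT dept, SUM(salary) FROM employees GROUP BY dept HAVING SUM(salary) > 101639

Result:
dept      | SUM(salary)
----------+------------
Legal     | 210356     
Marketing | 198904     
Sales     | 105977     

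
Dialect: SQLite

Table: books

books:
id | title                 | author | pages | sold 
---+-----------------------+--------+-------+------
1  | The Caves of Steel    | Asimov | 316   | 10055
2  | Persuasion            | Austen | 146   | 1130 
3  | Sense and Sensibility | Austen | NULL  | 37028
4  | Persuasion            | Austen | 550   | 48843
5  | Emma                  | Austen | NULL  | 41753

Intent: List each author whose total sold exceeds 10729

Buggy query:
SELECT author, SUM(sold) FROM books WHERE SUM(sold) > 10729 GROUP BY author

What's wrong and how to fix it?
Bug: WHERE runs before GROUP BY, so aggregates aren't available there

Fix: Use HAVING (which filters groups after aggregation) instead of WHERE

Corrected query:
SELECT author, SUM(sold) FROM books GROUP BY author HAVING SUM(sold) > 10729

Result:
author | SUM(sold)
-------+----------
Austen | 128754   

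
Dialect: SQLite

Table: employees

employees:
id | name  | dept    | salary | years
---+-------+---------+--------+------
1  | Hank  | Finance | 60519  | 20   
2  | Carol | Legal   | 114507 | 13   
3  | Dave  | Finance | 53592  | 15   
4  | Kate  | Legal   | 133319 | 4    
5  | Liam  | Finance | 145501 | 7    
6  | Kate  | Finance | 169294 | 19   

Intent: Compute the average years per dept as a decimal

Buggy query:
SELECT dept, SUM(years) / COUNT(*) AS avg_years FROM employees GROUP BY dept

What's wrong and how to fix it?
Bug: Both operands are integers, so '/' performs integer division and truncates

Fix: Multiply by 1.0 (or CAST to REAL) to force floating-point division

Corrected query:
SELECT dept, SUM(years) * 1.0 / COUNT(*) AS avg_years FROM employees GROUP BY dept

Result:
dept    | avg_years
--------+----------
Finance | 15.25    
Legal   | 8.5      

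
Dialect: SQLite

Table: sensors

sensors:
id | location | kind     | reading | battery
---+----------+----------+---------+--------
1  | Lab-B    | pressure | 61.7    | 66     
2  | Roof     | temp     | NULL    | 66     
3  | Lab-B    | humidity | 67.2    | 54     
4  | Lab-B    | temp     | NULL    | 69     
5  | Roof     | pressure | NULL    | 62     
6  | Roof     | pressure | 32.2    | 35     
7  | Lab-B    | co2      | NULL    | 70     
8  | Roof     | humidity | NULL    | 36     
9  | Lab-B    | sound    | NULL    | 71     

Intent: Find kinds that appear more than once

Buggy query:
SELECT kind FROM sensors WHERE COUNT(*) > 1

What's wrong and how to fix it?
Bug: WHERE can't reference COUNT(*); aggregates are computed after WHERE

Fix: GROUP BY kind, then filter groups with HAVING COUNT(*) > 1

Corrected query:
SELECT kind FROM sensors GROUP BY kind HAVING COUNT(*) > 1

Result:
kind    
--------
humidity
pressure
temp    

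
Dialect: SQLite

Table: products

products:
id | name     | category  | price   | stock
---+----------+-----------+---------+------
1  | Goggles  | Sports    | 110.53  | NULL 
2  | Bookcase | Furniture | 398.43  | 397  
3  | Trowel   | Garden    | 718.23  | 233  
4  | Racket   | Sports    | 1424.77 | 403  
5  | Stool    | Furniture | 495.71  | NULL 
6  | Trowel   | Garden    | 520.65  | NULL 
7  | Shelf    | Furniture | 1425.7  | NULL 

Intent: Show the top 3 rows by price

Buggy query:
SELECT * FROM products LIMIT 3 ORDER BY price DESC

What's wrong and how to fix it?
Bug: ORDER BY cannot follow LIMIT; LIMIT is the final clause

Fix: Sort with ORDER BY, then apply LIMIT

Corrected query:
SELECT * FROM products ORDER BY price DESC LIMIT 3

Result:
id | name   | category  | price   | stock
---+--------+-----------+---------+------
7  | Shelf  | Furniture | 1425.7  | NULL 
4  | Racket | Sports    | 1424.77 | 403  
3  | Trowel | Garden    | 718.23  | 233  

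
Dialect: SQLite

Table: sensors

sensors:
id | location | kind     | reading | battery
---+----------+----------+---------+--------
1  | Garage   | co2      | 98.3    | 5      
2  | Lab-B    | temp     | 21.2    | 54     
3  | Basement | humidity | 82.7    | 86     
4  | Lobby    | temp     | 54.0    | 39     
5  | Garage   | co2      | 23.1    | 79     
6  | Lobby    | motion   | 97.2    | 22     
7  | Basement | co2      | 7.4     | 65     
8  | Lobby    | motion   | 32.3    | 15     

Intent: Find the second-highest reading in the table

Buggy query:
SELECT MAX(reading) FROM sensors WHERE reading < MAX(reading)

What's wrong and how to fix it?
Bug: The inner MAX is an aggregate inside WHERE, which is not allowed

Fix: Put the inner MAX in a scalar subquery

Corrected query:
SELECT MAX(reading) FROM sensors WHERE reading < (SELECT MAX(reading) FROM sensors)

Result:
MAX(reading)
------------
97.2        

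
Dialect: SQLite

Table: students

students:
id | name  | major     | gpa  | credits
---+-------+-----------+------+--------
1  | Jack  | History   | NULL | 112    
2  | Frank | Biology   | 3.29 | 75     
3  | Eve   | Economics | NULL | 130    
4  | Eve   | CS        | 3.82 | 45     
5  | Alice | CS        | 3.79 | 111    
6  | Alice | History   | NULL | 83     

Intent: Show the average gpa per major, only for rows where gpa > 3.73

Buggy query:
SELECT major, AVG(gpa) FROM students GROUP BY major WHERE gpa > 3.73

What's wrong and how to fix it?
Bug: WHERE cannot follow GROUP BY

Fix: Move the WHERE clause before GROUP BY

Corrected query:
SELECT major, AVG(gpa) FROM students WHERE gpa > 3.73 GROUP BY major

Result:
major | AVG(gpa)
------+---------
CS    | 3.805   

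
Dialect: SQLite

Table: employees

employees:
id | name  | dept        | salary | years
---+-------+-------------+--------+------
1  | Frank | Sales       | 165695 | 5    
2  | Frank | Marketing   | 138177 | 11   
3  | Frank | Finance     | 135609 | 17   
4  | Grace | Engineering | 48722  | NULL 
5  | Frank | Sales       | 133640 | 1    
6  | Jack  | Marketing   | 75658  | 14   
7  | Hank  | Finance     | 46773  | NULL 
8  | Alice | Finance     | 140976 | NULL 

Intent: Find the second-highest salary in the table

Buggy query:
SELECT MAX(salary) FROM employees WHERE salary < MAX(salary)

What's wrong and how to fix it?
Bug: MAX(salary) on the right of the comparison is an aggregate-in-WHERE error

Fix: Compute the overall MAX in a subquery, then take MAX of rows below it

Corrected query:
SELECT MAX(salary) FROM employees WHERE salary < (SELECT MAX(salary) FROM employees)

Result:
MAX(salary)
-----------
140976     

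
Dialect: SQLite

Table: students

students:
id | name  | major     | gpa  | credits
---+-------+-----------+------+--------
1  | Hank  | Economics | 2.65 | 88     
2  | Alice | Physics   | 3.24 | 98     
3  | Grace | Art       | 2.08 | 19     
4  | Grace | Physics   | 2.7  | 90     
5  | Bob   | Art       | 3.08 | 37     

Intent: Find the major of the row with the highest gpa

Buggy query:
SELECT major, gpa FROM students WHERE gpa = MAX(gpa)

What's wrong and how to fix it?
Bug: WHERE is evaluated per row; an aggregate over the whole table isn't defined there

Fix: Wrap MAX in a scalar subquery so WHERE compares against a single value

Corrected query:
SELECT major, gpa FROM students WHERE gpa = (SELECT MAX(gpa) FROM students)

Result:
major   | gpa 
--------+-----
Physics | 3.24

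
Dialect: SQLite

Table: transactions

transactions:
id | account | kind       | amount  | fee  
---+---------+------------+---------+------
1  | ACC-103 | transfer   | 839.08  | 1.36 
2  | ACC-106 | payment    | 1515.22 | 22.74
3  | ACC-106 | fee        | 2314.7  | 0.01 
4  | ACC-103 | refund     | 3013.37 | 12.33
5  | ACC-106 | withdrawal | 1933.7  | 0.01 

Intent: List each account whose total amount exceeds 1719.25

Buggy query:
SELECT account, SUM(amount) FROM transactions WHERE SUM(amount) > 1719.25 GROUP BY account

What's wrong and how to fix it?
Bug: SUM(amount) is an aggregate, but WHERE filters rows before aggregation

Fix: Use HAVING (which filters groups after aggregation) instead of WHERE

Corrected query:
SELECT account, SUM(amount) FROM transactions GROUP BY account HAVING SUM(amount) > 1719.25

Result:
account | SUM(amount)
--------+------------
ACC-103 | 3852.45    
ACC-106 | 5763.62    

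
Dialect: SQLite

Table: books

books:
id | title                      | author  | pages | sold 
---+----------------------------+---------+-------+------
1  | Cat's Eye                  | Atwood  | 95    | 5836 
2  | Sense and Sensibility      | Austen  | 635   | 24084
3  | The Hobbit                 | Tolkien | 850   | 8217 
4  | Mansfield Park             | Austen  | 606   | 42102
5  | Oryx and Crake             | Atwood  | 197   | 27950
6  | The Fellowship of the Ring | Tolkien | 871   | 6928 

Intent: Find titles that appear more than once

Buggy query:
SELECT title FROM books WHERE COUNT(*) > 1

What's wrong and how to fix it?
Bug: WHERE can't reference COUNT(*); aggregates are computed after WHERE

Fix: GROUP BY title, then filter groups with HAVING COUNT(*) > 1

Corrected query:
SELECT title FROM books GROUP BY title HAVING COUNT(*) > 1

Result:
(no rows)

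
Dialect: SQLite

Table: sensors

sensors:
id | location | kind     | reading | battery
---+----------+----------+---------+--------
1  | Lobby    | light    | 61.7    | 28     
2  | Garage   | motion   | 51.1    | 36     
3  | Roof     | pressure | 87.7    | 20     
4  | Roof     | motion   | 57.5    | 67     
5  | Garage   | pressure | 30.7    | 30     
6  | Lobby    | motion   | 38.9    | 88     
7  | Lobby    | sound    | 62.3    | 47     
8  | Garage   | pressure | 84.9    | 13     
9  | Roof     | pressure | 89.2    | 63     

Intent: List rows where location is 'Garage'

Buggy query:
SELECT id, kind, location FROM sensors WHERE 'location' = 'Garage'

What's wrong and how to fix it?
Bug: 'location' in single quotes is a string literal, not the column; the comparison is literal-vs-literal and never true

Fix: Reference the column as location without single quotes

Corrected query:
SELECT id, kind, location FROM sensors WHERE location = 'Garage'

Result:
id | kind     | location
---+----------+---------
2  | motion   | Garage  
5  | pressure | Garage  
8  | pressure | Garage  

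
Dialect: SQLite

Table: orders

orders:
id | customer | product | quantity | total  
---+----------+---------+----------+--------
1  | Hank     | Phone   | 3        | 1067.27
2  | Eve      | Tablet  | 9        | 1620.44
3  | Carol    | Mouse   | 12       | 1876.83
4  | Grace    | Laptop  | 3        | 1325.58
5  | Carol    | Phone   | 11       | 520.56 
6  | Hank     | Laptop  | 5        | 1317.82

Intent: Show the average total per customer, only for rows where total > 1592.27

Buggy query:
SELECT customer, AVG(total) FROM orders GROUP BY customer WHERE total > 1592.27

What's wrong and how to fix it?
Bug: Row-level WHERE must come before GROUP BY in the clause order

Fix: Move the WHERE clause before GROUP BY

Corrected query:
SELECT customer, AVG(total) FROM orders WHERE total > 1592.27 GROUP BY customer

Result:
customer | AVG(total)
---------+-----------
Carol    | 1876.83   
Eve      | 1620.44   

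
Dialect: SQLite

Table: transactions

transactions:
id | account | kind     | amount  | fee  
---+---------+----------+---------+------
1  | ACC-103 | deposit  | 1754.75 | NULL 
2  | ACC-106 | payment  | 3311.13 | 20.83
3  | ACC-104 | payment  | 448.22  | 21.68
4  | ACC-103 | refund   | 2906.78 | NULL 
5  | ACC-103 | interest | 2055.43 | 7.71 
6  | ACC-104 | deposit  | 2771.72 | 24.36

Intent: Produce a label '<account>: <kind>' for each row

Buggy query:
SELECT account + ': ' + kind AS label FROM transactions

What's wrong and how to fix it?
Bug: SQLite uses || for string concatenation; + coerces text to numbers (yielding 0)

Fix: Use the || operator for string concatenation

Corrected query:
SELECT account || ': ' || kind AS label FROM transactions

Result:
label            
-----------------
ACC-103: deposit 
ACC-106: payment 
ACC-104: payment 
ACC-103: refund  
ACC-103: interest
ACC-104: deposit 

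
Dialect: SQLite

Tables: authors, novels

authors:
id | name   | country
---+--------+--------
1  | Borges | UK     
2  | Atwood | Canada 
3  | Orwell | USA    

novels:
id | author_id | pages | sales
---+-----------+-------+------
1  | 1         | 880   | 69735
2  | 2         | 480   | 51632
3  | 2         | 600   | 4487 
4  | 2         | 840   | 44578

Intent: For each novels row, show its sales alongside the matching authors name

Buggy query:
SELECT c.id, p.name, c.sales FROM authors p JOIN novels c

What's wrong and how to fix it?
Bug: Missing join condition: each novels row is matched to all authors rows instead of just its own

Fix: Specify the join condition linking the foreign key to the parent id

Corrected query:
SELECT c.id, p.name, c.sales FROM authors p JOIN novels c ON c.author_id = p.id

Result:
id | name   | sales
---+--------+------
1  | Borges | 69735
2  | Atwood | 51632
3  | Atwood | 4487 
4  | Atwood | 44578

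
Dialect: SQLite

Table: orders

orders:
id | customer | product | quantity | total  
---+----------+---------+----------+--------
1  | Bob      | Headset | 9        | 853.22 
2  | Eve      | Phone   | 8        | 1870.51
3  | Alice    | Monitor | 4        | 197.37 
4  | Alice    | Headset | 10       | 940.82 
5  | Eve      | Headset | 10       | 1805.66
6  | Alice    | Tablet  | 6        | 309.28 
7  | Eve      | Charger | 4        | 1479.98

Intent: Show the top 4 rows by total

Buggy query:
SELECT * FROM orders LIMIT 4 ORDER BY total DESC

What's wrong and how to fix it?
Bug: LIMIT must come after ORDER BY

Fix: Sort with ORDER BY, then apply LIMIT

Corrected query:
SELECT * FROM orders ORDER BY total DESC LIMIT 4

Result:
id | customer | product | quantity | total  
---+----------+---------+----------+--------
2  | Eve      | Phone   | 8        | 1870.51
5  | Eve      | Headset | 10       | 1805.66
7  | Eve      | Charger | 4        | 1479.98
4  | Alice    | Headset | 10       | 940.82 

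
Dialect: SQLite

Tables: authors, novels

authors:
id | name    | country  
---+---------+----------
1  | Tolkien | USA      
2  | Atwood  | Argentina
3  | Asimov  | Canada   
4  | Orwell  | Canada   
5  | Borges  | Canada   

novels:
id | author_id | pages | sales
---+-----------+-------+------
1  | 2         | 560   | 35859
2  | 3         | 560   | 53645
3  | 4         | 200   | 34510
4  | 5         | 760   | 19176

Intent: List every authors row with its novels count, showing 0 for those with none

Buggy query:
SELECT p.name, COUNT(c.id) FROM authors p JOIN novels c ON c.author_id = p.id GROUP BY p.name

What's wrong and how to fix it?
Bug: An inner join excludes parents with zero children

Fix: Use LEFT JOIN so parents without children still appear (COUNT(c.id) gives 0)

Corrected query:
SELECT p.name, COUNT(c.id) FROM authors p LEFT JOIN novels c ON c.author_id = p.id GROUP BY p.name

Result:
name    | COUNT(c.id)
--------+------------
Asimov  | 1          
Atwood  | 1          
Borges  | 1          
Orwell  | 1          
Tolkien | 0          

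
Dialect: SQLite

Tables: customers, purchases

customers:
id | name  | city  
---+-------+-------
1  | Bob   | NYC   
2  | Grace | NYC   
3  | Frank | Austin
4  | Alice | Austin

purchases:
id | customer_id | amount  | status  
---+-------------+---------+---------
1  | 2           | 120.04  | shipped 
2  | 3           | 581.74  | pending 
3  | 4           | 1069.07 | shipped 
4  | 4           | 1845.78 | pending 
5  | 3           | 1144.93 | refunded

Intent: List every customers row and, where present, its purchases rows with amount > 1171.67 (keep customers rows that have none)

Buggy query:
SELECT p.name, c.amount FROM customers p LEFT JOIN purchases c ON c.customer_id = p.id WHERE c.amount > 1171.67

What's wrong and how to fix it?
Bug: A WHERE condition on the right-hand table after LEFT JOIN drops unmatched parents

Fix: Put 'c.amount > 1171.67' in the JOIN's ON clause instead of WHERE

Corrected query:
SELECT p.name, c.amount FROM customers p LEFT JOIN purchases c ON c.customer_id = p.id AND c.amount > 1171.67

Result:
name  | amount 
------+--------
Bob   | NULL   
Grace | NULL   
Frank | NULL   
Alice | 1845.78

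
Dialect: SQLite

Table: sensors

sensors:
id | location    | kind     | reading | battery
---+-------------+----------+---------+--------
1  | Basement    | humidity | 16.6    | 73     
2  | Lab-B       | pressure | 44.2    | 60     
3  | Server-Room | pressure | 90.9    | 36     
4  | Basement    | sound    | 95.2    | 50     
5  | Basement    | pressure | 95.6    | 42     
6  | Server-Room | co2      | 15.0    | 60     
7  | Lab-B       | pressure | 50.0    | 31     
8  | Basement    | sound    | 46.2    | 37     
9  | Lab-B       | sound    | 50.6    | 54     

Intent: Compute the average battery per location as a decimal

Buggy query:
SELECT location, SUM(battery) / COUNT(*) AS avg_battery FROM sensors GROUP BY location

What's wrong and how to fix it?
Bug: SUM(battery) and COUNT(*) are both integers; the division truncates the fractional part

Fix: Multiply by 1.0 (or CAST to REAL) to force floating-point division

Corrected query:
SELECT location, SUM(battery) * 1.0 / COUNT(*) AS avg_battery FROM sensors GROUP BY location

Result:
location    | avg_battery
------------+------------
Basement    | 50.5       
Lab-B       | 48.333333  
Server-Room | 48         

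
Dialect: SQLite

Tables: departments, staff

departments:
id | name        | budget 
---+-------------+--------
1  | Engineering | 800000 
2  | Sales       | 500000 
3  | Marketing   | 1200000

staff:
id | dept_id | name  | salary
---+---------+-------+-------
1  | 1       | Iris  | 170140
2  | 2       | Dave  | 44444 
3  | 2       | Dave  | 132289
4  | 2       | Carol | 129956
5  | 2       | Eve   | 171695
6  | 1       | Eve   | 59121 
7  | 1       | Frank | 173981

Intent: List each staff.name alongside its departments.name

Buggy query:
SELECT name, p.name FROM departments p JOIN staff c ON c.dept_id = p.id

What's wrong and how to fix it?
Bug: 'name' exists in both joined tables, so the database can't tell which one is meant

Fix: Prefix ambiguous columns with the table alias

Corrected query:
SELECT c.name, p.name FROM departments p JOIN staff c ON c.dept_id = p.id

Result:
name  | name       
------+------------
Iris  | Engineering
Dave  | Sales      
Dave  | Sales      
Carol | Sales      
Eve   | Sales      
Eve   | Engineering
Frank | Engineering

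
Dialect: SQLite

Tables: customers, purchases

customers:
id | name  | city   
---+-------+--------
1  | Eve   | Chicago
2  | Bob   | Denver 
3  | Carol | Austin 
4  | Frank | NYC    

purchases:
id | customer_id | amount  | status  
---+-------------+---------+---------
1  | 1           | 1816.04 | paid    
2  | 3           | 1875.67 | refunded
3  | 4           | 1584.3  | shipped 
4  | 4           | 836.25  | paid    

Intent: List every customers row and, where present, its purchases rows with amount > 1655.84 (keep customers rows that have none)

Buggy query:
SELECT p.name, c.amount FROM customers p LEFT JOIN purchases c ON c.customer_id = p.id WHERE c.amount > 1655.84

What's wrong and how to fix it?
Bug: Filtering c.amount in WHERE discards the NULL rows produced by LEFT JOIN, turning it into an inner join

Fix: Put 'c.amount > 1655.84' in the JOIN's ON clause instead of WHERE

Corrected query:
SELECT p.name, c.amount FROM customers p LEFT JOIN purchases c ON c.customer_id = p.id AND c.amount > 1655.84

Result:
name  | amount 
------+--------
Eve   | 1816.04
Bob   | NULL   
Carol | 1875.67
Frank | NULL   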